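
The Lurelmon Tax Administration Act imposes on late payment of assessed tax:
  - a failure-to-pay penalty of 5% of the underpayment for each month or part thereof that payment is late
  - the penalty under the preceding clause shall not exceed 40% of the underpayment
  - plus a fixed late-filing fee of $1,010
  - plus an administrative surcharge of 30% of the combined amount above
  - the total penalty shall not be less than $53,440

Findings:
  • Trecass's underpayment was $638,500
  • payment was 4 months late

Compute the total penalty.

Accrued rate: 5% × 4 = 20%, capped at 40% → 20%
Failure-to-pay penalty: 20% of $638,500 = $127,700
Penalty before surcharge: $127,700 + $1,010 = $128,710
Administrative surcharge: 30% of $128,710 = $38,613
Total penalty: $128,710 + $38,613 = $167,323
Minimum $53,440: $167,323 meets the minimum, no increase.

Penalty: $167,323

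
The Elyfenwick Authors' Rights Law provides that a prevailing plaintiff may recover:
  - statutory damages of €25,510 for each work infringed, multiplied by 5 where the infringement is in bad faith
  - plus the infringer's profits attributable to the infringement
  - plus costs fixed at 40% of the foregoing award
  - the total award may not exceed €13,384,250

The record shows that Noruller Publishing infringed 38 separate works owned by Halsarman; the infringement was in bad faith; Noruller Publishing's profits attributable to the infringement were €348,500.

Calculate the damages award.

€7,273,560

Statutory damages: 38 × €25,510 = €969,380
Multiplied by 5: 5 × €969,380 = €4,846,900
Combined award: €4,846,900 + €348,500 = €5,195,400
Costs: 40% of €5,195,400 = €2,078,160
Award plus costs: €5,195,400 + €2,078,160 = €7,273,560
Cap at €13,384,250: €7,273,560 is within the cap, no reduction.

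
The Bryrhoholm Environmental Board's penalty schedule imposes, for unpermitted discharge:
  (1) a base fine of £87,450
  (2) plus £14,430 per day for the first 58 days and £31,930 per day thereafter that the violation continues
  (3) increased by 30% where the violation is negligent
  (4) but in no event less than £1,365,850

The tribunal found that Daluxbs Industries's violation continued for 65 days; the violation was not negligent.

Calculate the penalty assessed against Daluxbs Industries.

£1,365,850

First 58 days: 58 × £14,430 = £836,940
Remaining days: (65 − 58) × £31,930 = £223,510
Per-day component: £836,940 + £223,510 = £1,060,450
Base plus per-day: £87,450 + £1,060,450 = £1,147,900
The violation was not negligent: no 30% increase.
Minimum £1,365,850: £1,147,900 is below the minimum → £1,365,850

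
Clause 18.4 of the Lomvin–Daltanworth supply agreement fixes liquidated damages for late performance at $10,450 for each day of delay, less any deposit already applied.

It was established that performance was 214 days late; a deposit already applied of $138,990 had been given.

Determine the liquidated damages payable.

Liquidated damages: $2,097,310

Per-day damages: 214 × $10,450 = $2,236,300
Less deposit already applied: $2,236,300 − $138,990 = $2,097,310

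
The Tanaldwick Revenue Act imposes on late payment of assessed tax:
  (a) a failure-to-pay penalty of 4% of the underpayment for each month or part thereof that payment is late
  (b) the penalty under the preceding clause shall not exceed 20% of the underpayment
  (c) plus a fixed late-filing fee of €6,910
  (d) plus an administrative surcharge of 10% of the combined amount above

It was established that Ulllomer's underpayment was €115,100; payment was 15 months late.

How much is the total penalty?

€32,923

Accrued rate: 4% × 15 = 60%, capped at 20% → 20%
Failure-to-pay penalty: 20% of €115,100 = €23,020
Penalty before surcharge: €23,020 + €6,910 = €29,930
Administrative surcharge: 10% of €29,930 = €2,993
Total penalty: €29,930 + €2,993 = €32,923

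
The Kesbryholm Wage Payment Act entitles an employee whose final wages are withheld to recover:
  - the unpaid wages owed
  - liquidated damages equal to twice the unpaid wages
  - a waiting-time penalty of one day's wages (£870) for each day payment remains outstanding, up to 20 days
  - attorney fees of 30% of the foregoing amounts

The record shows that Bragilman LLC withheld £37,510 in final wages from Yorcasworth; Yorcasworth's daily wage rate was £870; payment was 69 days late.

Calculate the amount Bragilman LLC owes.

Doubled: 2 × £37,510 = £75,020
Penalty days: min(69, 20) = 20
Waiting-time penalty: 20 × £870 = £17,400
Subtotal: £37,510 + £75,020 + £17,400 = £129,930
Attorney fees: 30% of £129,930 = £38,979
Total award: £129,930 + £38,979 = £168,909

£168,909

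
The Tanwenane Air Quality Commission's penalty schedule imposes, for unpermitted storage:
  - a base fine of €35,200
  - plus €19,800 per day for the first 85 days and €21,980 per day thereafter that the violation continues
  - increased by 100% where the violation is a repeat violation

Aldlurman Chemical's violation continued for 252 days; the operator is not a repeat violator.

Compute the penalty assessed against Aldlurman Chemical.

First 85 days: 85 × €19,800 = €1,683,000
Remaining days: (252 − 85) × €21,980 = €3,670,660
Per-day component: €1,683,000 + €3,670,660 = €5,353,660
Base plus per-day: €35,200 + €5,353,660 = €5,388,860
The operator is not a repeat violator: no 100% increase.

€5,388,860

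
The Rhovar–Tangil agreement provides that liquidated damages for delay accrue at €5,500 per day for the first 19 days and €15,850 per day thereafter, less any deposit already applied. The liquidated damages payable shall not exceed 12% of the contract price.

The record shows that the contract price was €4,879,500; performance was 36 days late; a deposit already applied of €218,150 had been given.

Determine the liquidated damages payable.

First 19 days: 19 × €5,500 = €104,500
Remaining days: (36 − 19) × €15,850 = €269,450
Accrued per-day damages: €104,500 + €269,450 = €373,950
Less deposit already applied: €373,950 − €218,150 = €155,800
Cap: 12% of €4,879,500 = €585,540
Cap at €585,540: €155,800 is within the cap, no reduction.

€155,800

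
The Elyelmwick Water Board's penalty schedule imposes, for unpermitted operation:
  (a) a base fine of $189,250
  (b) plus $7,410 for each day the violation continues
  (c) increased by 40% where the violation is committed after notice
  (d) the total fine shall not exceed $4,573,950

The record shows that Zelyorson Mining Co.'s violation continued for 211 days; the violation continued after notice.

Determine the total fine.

Per-day component: 211 × $7,410 = $1,563,510
Base plus per-day: $189,250 + $1,563,510 = $1,752,760
Enhancement: 40% of $1,752,760 = $701,104
Enhanced fine: $1,752,760 + $701,104 = $2,453,864
Cap at $4,573,950: $2,453,864 is within the cap, no reduction.

$2,453,864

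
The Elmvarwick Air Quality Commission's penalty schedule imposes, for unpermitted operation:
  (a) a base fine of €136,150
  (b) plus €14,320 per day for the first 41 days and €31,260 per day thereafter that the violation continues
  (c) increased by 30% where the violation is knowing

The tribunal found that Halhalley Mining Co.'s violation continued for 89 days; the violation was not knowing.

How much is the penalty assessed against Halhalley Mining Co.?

First 41 days: 41 × €14,320 = €587,120
Remaining days: (89 − 41) × €31,260 = €1,500,480
Per-day component: €587,120 + €1,500,480 = €2,087,600
Base plus per-day: €136,150 + €2,087,600 = €2,223,750
The violation was not knowing: no 30% increase.

€2,223,750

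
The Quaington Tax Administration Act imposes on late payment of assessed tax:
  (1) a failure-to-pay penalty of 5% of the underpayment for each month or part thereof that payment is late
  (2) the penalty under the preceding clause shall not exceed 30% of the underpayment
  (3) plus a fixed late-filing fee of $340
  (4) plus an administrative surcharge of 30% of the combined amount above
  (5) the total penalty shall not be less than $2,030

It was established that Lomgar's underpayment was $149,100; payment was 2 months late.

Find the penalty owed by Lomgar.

Penalty: $19,825

Accrued rate: 5% × 2 = 10%, capped at 30% → 10%
Failure-to-pay penalty: 10% of $149,100 = $14,910
Penalty before surcharge: $14,910 + $340 = $15,250
Administrative surcharge: 30% of $15,250 = $4,575
Total penalty: $15,250 + $4,575 = $19,825
Minimum $2,030: $19,825 meets the minimum, no increase.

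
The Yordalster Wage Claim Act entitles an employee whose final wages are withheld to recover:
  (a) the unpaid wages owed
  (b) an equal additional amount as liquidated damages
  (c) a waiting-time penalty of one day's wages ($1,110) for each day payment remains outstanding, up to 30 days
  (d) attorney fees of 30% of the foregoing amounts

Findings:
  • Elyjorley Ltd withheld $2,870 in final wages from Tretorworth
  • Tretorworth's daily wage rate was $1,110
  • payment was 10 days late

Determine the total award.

$21,892

Liquidated damages (equal amount): $2,870
Penalty days: min(10, 30) = 10
Waiting-time penalty: 10 × $1,110 = $11,100
Subtotal: $2,870 + $2,870 + $11,100 = $16,840
Attorney fees: 30% of $16,840 = $5,052
Total award: $16,840 + $5,052 = $21,892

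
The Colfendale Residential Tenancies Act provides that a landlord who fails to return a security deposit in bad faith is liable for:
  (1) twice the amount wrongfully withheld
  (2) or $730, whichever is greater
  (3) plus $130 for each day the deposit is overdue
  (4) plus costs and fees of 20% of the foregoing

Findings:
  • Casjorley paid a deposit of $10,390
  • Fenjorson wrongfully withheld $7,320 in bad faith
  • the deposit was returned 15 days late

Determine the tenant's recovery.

Doubled: 2 × $7,320 = $14,640
Minimum $730: $14,640 meets the minimum, no increase.
Late-return penalty: 15 × $130 = $1,950
Damages plus late penalty: $14,640 + $1,950 = $16,590
Costs and fees: 20% of $16,590 = $3,318
Total recovery: $16,590 + $3,318 = $19,908

Recovery: $19,908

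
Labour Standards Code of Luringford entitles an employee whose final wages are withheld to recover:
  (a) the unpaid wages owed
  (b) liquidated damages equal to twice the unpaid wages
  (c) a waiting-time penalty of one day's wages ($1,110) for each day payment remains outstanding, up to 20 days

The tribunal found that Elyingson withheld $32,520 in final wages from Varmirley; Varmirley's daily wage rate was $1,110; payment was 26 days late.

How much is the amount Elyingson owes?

Doubled: 2 × $32,520 = $65,040
Penalty days: min(26, 20) = 20
Waiting-time penalty: 20 × $1,110 = $22,200
Total award: $32,520 + $65,040 + $22,200 = $119,760

$119,760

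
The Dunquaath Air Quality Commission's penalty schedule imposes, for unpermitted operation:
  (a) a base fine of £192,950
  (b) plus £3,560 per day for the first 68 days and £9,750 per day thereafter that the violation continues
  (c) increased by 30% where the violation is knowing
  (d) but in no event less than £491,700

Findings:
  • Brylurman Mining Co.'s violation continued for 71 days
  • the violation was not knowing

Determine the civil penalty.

£491,700

First 68 days: 68 × £3,560 = £242,080
Remaining days: (71 − 68) × £9,750 = £29,250
Per-day component: £242,080 + £29,250 = £271,330
Base plus per-day: £192,950 + £271,330 = £464,280
The violation was not knowing: no 30% increase.
Minimum £491,700: £464,280 is below the minimum → £491,700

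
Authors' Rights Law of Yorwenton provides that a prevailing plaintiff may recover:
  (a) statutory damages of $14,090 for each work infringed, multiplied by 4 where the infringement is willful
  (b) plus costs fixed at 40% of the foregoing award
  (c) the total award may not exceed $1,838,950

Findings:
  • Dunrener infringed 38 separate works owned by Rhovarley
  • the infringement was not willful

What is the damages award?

Statutory damages: 38 × $14,090 = $535,420
Infringement not willful: no ×4 enhancement.
Costs: 40% of $535,420 = $214,168
Award plus costs: $535,420 + $214,168 = $749,588
Cap at $1,838,950: $749,588 is within the cap, no reduction.

$749,588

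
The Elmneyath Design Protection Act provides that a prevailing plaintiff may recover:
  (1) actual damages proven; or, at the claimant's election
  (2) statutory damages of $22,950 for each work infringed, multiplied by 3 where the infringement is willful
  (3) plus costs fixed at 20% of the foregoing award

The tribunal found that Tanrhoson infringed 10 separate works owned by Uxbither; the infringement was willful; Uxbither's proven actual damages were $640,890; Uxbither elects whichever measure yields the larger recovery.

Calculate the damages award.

$826,200

Statutory damages: 10 × $22,950 = $229,500
Trebled: 3 × $229,500 = $688,500
Greater of actual damages ($640,890) or enhanced statutory damages ($688,500): $688,500
Costs: 20% of $688,500 = $137,700
Award plus costs: $688,500 + $137,700 = $826,200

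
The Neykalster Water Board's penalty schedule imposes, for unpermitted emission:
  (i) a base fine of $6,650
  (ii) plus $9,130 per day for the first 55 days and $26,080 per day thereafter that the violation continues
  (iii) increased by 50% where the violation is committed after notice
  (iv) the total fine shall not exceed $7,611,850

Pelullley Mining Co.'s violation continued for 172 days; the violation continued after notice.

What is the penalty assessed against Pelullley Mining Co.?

$5,340,240

First 55 days: 55 × $9,130 = $502,150
Remaining days: (172 − 55) × $26,080 = $3,051,360
Per-day component: $502,150 + $3,051,360 = $3,553,510
Base plus per-day: $6,650 + $3,553,510 = $3,560,160
Enhancement: 50% of $3,560,160 = $1,780,080
Enhanced fine: $3,560,160 + $1,780,080 = $5,340,240
Cap at $7,611,850: $5,340,240 is within the cap, no reduction.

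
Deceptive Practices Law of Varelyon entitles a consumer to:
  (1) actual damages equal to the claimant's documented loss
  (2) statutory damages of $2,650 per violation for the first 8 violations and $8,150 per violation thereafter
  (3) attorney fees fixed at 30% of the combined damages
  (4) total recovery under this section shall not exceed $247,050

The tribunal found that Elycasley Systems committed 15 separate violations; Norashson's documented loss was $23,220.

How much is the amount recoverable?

First 8 violations: 8 × $2,650 = $21,200
Remaining violations: (15 − 8) × $8,150 = $57,050
Statutory damages: $21,200 + $57,050 = $78,250
Combined damages: $23,220 + $78,250 = $101,470
Attorney fees: 30% of $101,470 = $30,441
Total before cap: $101,470 + $30,441 = $131,911
Cap at $247,050: $131,911 is within the cap, no reduction.

$131,911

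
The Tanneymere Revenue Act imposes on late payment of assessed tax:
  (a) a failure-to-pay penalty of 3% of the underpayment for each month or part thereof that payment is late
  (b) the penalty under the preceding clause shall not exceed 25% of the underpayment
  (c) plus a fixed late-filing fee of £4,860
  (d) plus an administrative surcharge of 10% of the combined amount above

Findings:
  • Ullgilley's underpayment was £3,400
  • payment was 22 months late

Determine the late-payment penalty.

Accrued rate: 3% × 22 = 66%, capped at 25% → 25%
Failure-to-pay penalty: 25% of £3,400 = £850
Penalty before surcharge: £850 + £4,860 = £5,710
Administrative surcharge: 10% of £5,710 = £571
Total penalty: £5,710 + £571 = £6,281

£6,281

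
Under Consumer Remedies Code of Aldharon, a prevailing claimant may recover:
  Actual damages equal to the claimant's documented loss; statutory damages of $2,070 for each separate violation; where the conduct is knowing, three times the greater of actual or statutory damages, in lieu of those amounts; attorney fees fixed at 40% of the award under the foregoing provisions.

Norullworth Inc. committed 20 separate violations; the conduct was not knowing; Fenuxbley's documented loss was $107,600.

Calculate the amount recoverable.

Total recovery: $208,600

Statutory damages: 20 × $2,070 = $41,400
Conduct not knowing: the in-lieu enhancement does not apply.
Actual plus statutory damages: $107,600 + $41,400 = $149,000
Attorney fees: 40% of $149,000 = $59,600
Total recovery: $149,000 + $59,600 = $208,600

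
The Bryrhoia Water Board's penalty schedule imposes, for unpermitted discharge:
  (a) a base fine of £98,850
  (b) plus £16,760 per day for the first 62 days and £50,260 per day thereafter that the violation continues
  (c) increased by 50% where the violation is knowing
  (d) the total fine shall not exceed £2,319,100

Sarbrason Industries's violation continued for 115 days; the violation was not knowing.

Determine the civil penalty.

First 62 days: 62 × £16,760 = £1,039,120
Remaining days: (115 − 62) × £50,260 = £2,663,780
Per-day component: £1,039,120 + £2,663,780 = £3,702,900
Base plus per-day: £98,850 + £3,702,900 = £3,801,750
The violation was not knowing: no 50% increase.
Cap at £2,319,100: £3,801,750 exceeds the cap → £2,319,100

Civil penalty: £2,319,100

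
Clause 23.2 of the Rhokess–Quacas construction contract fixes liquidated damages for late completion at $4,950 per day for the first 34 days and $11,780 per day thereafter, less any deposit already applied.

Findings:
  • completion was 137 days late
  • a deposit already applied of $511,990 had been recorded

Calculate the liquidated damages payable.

First 34 days: 34 × $4,950 = $168,300
Remaining days: (137 − 34) × $11,780 = $1,213,340
Accrued per-day damages: $168,300 + $1,213,340 = $1,381,640
Less deposit already applied: $1,381,640 − $511,990 = $869,650

$869,650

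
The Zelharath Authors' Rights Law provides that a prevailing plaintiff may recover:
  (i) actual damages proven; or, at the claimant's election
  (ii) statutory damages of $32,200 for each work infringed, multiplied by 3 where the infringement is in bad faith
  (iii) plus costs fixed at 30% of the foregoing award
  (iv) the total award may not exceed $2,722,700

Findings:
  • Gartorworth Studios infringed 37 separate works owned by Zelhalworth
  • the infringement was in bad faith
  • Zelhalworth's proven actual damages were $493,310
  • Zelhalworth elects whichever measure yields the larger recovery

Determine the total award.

Award: $2,722,700

Statutory damages: 37 × $32,200 = $1,191,400
Trebled: 3 × $1,191,400 = $3,574,200
Greater of actual damages ($493,310) or enhanced statutory damages ($3,574,200): $3,574,200
Costs: 30% of $3,574,200 = $1,072,260
Award plus costs: $3,574,200 + $1,072,260 = $4,646,460
Cap at $2,722,700: $4,646,460 exceeds the cap → $2,722,700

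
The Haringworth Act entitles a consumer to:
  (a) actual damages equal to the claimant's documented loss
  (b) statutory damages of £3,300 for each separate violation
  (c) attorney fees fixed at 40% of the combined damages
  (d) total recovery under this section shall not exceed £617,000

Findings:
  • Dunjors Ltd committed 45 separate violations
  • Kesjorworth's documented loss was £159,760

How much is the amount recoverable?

Total recovery: £431,564

Statutory damages: 45 × £3,300 = £148,500
Combined damages: £159,760 + £148,500 = £308,260
Attorney fees: 40% of £308,260 = £123,304
Total before cap: £308,260 + £123,304 = £431,564
Cap at £617,000: £431,564 is within the cap, no reduction.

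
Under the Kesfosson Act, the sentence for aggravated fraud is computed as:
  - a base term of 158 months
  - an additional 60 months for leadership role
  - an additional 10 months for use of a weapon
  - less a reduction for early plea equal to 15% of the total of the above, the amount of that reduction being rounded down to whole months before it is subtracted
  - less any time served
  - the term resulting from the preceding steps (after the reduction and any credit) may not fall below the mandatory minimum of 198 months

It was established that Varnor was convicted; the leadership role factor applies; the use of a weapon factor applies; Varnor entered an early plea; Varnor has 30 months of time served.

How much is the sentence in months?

198 months

Leadership role enhancement: +60 months
Use of a weapon enhancement: +10 months
Adjusted term: 158 months + 60 months + 10 months = 228 months
Early plea reduction: 15% of 228 months = 34 months (rounded down)
After reduction: 228 − 34 = 194 months
Less time served: 194 months − 30 months = 164 months
Minimum 198 months: 164 months is below the minimum → 198 months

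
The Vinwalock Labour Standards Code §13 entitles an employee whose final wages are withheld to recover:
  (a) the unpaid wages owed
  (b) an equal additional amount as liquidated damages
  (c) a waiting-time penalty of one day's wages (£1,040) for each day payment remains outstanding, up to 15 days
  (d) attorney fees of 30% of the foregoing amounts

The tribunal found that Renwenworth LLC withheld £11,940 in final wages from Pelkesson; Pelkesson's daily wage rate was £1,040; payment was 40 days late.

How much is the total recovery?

Liquidated damages (equal amount): £11,940
Penalty days: min(40, 15) = 15
Waiting-time penalty: 15 × £1,040 = £15,600
Subtotal: £11,940 + £11,940 + £15,600 = £39,480
Attorney fees: 30% of £39,480 = £11,844
Total award: £39,480 + £11,844 = £51,324

£51,324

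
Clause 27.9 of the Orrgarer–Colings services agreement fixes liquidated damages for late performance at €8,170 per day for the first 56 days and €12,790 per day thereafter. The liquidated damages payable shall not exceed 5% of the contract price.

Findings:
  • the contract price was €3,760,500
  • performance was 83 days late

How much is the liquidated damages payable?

Liquidated damages: €188,025

First 56 days: 56 × €8,170 = €457,520
Remaining days: (83 − 56) × €12,790 = €345,330
Accrued per-day damages: €457,520 + €345,330 = €802,850
Cap: 5% of €3,760,500 = €188,025
Cap at €188,025: €802,850 exceeds the cap → €188,025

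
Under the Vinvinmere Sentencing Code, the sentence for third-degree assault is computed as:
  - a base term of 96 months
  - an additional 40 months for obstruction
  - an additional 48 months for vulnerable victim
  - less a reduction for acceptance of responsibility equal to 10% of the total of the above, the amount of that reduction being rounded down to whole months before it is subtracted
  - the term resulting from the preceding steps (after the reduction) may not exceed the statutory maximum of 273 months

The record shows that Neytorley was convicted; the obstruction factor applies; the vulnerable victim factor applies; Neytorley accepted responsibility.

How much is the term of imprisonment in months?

166 months

Obstruction enhancement: +40 months
Vulnerable victim enhancement: +48 months
Adjusted term: 96 months + 40 months + 48 months = 184 months
Acceptance of responsibility reduction: 10% of 184 months = 18 months (rounded down)
After reduction: 184 − 18 = 166 months
Cap at 273 months: 166 months is within the cap, no reduction.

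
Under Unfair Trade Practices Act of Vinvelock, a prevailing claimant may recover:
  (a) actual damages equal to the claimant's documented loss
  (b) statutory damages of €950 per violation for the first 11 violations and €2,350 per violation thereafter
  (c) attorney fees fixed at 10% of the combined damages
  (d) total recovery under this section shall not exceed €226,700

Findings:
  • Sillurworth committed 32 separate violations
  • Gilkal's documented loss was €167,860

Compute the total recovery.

First 11 violations: 11 × €950 = €10,450
Remaining violations: (32 − 11) × €2,350 = €49,350
Statutory damages: €10,450 + €49,350 = €59,800
Combined damages: €167,860 + €59,800 = €227,660
Attorney fees: 10% of €227,660 = €22,766
Total before cap: €227,660 + €22,766 = €250,426
Cap at €226,700: €250,426 exceeds the cap → €226,700

Total recovery: €226,700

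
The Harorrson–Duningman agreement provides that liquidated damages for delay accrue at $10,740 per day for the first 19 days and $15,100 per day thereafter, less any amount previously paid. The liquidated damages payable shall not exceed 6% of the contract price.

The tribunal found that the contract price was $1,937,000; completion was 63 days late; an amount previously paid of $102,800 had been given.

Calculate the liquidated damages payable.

$116,220

First 19 days: 19 × $10,740 = $204,060
Remaining days: (63 − 19) × $15,100 = $664,400
Accrued per-day damages: $204,060 + $664,400 = $868,460
Less amount previously paid: $868,460 − $102,800 = $765,660
Cap: 6% of $1,937,000 = $116,220
Cap at $116,220: $765,660 exceeds the cap → $116,220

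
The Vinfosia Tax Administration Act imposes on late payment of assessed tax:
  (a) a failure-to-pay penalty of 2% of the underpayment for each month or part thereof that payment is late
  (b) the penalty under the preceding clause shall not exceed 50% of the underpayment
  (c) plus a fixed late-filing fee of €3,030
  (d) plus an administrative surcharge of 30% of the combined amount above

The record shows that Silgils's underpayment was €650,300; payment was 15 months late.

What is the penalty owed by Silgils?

€257,556

Accrued rate: 2% × 15 = 30%, capped at 50% → 30%
Failure-to-pay penalty: 30% of €650,300 = €195,090
Penalty before surcharge: €195,090 + €3,030 = €198,120
Administrative surcharge: 30% of €198,120 = €59,436
Total penalty: €198,120 + €59,436 = €257,556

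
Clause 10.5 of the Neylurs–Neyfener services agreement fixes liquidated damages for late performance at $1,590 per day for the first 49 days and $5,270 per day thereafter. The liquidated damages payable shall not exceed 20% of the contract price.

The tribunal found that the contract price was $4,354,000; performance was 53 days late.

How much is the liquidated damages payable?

First 49 days: 49 × $1,590 = $77,910
Remaining days: (53 − 49) × $5,270 = $21,080
Accrued per-day damages: $77,910 + $21,080 = $98,990
Cap: 20% of $4,354,000 = $870,800
Cap at $870,800: $98,990 is within the cap, no reduction.

$98,990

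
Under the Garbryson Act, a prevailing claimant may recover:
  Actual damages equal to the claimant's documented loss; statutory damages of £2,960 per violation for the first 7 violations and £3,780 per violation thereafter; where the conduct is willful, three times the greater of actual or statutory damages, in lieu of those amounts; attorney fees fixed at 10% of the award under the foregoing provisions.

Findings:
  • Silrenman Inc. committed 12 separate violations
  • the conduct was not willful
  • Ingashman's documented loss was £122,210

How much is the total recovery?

£178,013

First 7 violations: 7 × £2,960 = £20,720
Remaining violations: (12 − 7) × £3,780 = £18,900
Statutory damages: £20,720 + £18,900 = £39,620
Conduct not willful: the in-lieu enhancement does not apply.
Actual plus statutory damages: £122,210 + £39,620 = £161,830
Attorney fees: 10% of £161,830 = £16,183
Total recovery: £161,830 + £16,183 = £178,013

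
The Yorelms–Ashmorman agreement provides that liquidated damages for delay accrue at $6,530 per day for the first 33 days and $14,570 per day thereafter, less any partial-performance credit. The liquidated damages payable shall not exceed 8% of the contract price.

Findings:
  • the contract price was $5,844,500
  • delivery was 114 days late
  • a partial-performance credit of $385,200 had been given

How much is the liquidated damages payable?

$467,560

First 33 days: 33 × $6,530 = $215,490
Remaining days: (114 − 33) × $14,570 = $1,180,170
Accrued per-day damages: $215,490 + $1,180,170 = $1,395,660
Less partial-performance credit: $1,395,660 − $385,200 = $1,010,460
Cap: 8% of $5,844,500 = $467,560
Cap at $467,560: $1,010,460 exceeds the cap → $467,560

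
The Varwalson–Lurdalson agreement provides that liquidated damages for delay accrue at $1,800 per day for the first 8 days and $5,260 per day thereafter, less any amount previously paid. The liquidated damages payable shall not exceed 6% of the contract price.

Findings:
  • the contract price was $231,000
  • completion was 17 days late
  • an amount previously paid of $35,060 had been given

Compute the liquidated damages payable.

$13,860

First 8 days: 8 × $1,800 = $14,400
Remaining days: (17 − 8) × $5,260 = $47,340
Accrued per-day damages: $14,400 + $47,340 = $61,740
Less amount previously paid: $61,740 − $35,060 = $26,680
Cap: 6% of $231,000 = $13,860
Cap at $13,860: $26,680 exceeds the cap → $13,860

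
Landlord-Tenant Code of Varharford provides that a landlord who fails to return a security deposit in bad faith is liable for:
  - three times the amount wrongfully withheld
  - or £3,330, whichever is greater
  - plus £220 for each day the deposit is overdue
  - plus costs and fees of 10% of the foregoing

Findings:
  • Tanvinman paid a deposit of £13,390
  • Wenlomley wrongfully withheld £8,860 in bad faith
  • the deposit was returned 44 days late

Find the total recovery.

£39,886

Trebled: 3 × £8,860 = £26,580
Minimum £3,330: £26,580 meets the minimum, no increase.
Late-return penalty: 44 × £220 = £9,680
Damages plus late penalty: £26,580 + £9,680 = £36,260
Costs and fees: 10% of £36,260 = £3,626
Total recovery: £36,260 + £3,626 = £39,886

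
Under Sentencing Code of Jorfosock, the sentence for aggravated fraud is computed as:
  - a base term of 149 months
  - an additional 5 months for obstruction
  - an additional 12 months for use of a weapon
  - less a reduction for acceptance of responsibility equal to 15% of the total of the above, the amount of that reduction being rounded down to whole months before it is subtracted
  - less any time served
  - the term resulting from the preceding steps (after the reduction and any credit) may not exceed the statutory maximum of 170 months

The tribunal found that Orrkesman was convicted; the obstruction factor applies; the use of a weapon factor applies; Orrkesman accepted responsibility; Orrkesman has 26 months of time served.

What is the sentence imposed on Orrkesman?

Obstruction enhancement: +5 months
Use of a weapon enhancement: +12 months
Adjusted term: 149 months + 5 months + 12 months = 166 months
Acceptance of responsibility reduction: 15% of 166 months = 24 months (rounded down)
After reduction: 166 − 24 = 142 months
Less time served: 142 months − 26 months = 116 months
Cap at 170 months: 116 months is within the cap, no reduction.

116 months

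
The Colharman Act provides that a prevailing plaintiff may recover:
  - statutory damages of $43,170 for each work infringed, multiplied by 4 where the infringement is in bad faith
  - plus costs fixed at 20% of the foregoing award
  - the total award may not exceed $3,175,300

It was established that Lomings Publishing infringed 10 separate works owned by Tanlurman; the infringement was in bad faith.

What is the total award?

Statutory damages: 10 × $43,170 = $431,700
Multiplied by 4: 4 × $431,700 = $1,726,800
Costs: 20% of $1,726,800 = $345,360
Award plus costs: $1,726,800 + $345,360 = $2,072,160
Cap at $3,175,300: $2,072,160 is within the cap, no reduction.

$2,072,160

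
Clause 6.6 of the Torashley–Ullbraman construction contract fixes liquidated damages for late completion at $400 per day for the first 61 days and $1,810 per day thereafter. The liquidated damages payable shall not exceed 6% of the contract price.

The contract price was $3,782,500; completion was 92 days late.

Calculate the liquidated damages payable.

$80,510

First 61 days: 61 × $400 = $24,400
Remaining days: (92 − 61) × $1,810 = $56,110
Accrued per-day damages: $24,400 + $56,110 = $80,510
Cap: 6% of $3,782,500 = $226,950
Cap at $226,950: $80,510 is within the cap, no reduction.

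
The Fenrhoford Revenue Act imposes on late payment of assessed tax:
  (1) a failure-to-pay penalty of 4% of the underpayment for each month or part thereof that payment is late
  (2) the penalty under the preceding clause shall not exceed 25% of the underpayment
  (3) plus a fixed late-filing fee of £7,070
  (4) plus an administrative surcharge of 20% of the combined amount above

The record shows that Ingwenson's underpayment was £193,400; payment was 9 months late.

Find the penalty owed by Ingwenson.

£66,504

Accrued rate: 4% × 9 = 36%, capped at 25% → 25%
Failure-to-pay penalty: 25% of £193,400 = £48,350
Penalty before surcharge: £48,350 + £7,070 = £55,420
Administrative surcharge: 20% of £55,420 = £11,084
Total penalty: £55,420 + £11,084 = £66,504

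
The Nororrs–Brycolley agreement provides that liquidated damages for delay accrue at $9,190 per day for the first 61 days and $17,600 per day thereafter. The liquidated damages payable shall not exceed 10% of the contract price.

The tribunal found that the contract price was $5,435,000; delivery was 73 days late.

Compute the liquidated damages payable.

First 61 days: 61 × $9,190 = $560,590
Remaining days: (73 − 61) × $17,600 = $211,200
Accrued per-day damages: $560,590 + $211,200 = $771,790
Cap: 10% of $5,435,000 = $543,500
Cap at $543,500: $771,790 exceeds the cap → $543,500

$543,500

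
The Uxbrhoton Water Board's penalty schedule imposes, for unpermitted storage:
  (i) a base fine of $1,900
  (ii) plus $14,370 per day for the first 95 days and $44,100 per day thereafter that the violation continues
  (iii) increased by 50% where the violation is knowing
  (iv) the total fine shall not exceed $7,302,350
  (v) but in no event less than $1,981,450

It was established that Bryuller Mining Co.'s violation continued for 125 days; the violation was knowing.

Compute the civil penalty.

Civil penalty: $4,035,075

First 95 days: 95 × $14,370 = $1,365,150
Remaining days: (125 − 95) × $44,100 = $1,323,000
Per-day component: $1,365,150 + $1,323,000 = $2,688,150
Base plus per-day: $1,900 + $2,688,150 = $2,690,050
Enhancement: 50% of $2,690,050 = $1,345,025
Enhanced fine: $2,690,050 + $1,345,025 = $4,035,075
Cap at $7,302,350: $4,035,075 is within the cap, no reduction.
Minimum $1,981,450: $4,035,075 meets the minimum, no increase.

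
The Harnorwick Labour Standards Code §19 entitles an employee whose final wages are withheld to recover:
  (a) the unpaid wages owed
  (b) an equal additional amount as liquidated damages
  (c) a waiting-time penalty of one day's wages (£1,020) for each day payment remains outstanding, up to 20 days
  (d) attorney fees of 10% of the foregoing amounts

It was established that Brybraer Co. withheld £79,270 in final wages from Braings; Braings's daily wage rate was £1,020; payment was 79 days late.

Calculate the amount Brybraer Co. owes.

£196,834

Liquidated damages (equal amount): £79,270
Penalty days: min(79, 20) = 20
Waiting-time penalty: 20 × £1,020 = £20,400
Subtotal: £79,270 + £79,270 + £20,400 = £178,940
Attorney fees: 10% of £178,940 = £17,894
Total award: £178,940 + £17,894 = £196,834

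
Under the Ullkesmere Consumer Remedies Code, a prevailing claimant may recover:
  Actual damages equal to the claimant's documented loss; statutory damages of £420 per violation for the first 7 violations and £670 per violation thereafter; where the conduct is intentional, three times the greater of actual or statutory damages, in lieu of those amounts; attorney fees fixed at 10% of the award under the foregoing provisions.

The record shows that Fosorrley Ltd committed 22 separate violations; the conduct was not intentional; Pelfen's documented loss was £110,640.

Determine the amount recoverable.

First 7 violations: 7 × £420 = £2,940
Remaining violations: (22 − 7) × £670 = £10,050
Statutory damages: £2,940 + £10,050 = £12,990
Conduct not intentional: the in-lieu enhancement does not apply.
Actual plus statutory damages: £110,640 + £12,990 = £123,630
Attorney fees: 10% of £123,630 = £12,363
Total recovery: £123,630 + £12,363 = £135,993

£135,993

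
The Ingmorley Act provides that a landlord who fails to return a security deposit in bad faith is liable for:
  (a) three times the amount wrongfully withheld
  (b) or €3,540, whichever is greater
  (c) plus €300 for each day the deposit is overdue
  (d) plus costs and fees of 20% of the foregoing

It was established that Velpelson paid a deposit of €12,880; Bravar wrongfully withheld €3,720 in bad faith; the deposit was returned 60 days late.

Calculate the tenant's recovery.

€34,992

Trebled: 3 × €3,720 = €11,160
Minimum €3,540: €11,160 meets the minimum, no increase.
Late-return penalty: 60 × €300 = €18,000
Damages plus late penalty: €11,160 + €18,000 = €29,160
Costs and fees: 20% of €29,160 = €5,832
Total recovery: €29,160 + €5,832 = €34,992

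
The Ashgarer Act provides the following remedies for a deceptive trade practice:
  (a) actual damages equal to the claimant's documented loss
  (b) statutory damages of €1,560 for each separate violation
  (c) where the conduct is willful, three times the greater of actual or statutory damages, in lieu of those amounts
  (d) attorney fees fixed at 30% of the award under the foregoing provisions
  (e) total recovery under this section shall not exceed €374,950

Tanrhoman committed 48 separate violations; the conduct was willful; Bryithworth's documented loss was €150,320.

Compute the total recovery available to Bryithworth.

Total recovery: €374,950

Statutory damages: 48 × €1,560 = €74,880
Greater of actual damages (€150,320) or statutory damages (€74,880): €150,320
Trebled: 3 × €150,320 = €450,960
Attorney fees: 30% of €450,960 = €135,288
Total before cap: €450,960 + €135,288 = €586,248
Cap at €374,950: €586,248 exceeds the cap → €374,950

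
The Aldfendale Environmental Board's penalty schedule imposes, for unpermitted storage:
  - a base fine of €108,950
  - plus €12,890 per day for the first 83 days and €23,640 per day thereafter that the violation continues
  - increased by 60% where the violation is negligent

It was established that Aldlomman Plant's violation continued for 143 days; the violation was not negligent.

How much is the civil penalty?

First 83 days: 83 × €12,890 = €1,069,870
Remaining days: (143 − 83) × €23,640 = €1,418,400
Per-day component: €1,069,870 + €1,418,400 = €2,488,270
Base plus per-day: €108,950 + €2,488,270 = €2,597,220
The violation was not negligent: no 60% increase.

€2,597,220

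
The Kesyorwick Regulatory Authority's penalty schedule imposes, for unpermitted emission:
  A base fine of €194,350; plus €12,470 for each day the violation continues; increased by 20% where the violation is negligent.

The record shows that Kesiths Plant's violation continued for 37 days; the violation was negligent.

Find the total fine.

Per-day component: 37 × €12,470 = €461,390
Base plus per-day: €194,350 + €461,390 = €655,740
Enhancement: 20% of €655,740 = €131,148
Enhanced fine: €655,740 + €131,148 = €786,888

€786,888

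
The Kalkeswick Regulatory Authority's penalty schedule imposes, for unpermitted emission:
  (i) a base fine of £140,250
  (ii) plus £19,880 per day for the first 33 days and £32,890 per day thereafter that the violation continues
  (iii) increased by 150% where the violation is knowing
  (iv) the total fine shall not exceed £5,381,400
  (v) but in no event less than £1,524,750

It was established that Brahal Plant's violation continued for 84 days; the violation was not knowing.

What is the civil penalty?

£2,473,680

First 33 days: 33 × £19,880 = £656,040
Remaining days: (84 − 33) × £32,890 = £1,677,390
Per-day component: £656,040 + £1,677,390 = £2,333,430
Base plus per-day: £140,250 + £2,333,430 = £2,473,680
The violation was not knowing: no 150% increase.
Cap at £5,381,400: £2,473,680 is within the cap, no reduction.
Minimum £1,524,750: £2,473,680 meets the minimum, no increase.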